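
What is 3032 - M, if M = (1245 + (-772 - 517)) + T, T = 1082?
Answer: 1994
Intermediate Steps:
M = 1038 (M = (1245 + (-772 - 517)) + 1082 = (1245 - 1289) + 1082 = -44 + 1082 = 1038)
3032 - M = 3032 - 1*1038 = 3032 - 1038 = 1994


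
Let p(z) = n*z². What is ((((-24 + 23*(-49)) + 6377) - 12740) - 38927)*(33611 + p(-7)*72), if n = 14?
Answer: -3854742323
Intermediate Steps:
p(z) = 14*z²
((((-24 + 23*(-49)) + 6377) - 12740) - 38927)*(33611 + p(-7)*72) = ((((-24 + 23*(-49)) + 6377) - 12740) - 38927)*(33611 + (14*(-7)²)*72) = ((((-24 - 1127) + 6377) - 12740) - 38927)*(33611 + (14*49)*72) = (((-1151 + 6377) - 12740) - 38927)*(33611 + 686*72) = ((5226 - 12740) - 38927)*(33611 + 49392) = (-7514 - 38927)*83003 = -46441*83003 = -3854742323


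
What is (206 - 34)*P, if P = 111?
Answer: 19092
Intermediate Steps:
(206 - 34)*P = (206 - 34)*111 = 172*111 = 19092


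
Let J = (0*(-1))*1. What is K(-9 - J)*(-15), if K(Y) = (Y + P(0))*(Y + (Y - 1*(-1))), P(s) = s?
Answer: -2295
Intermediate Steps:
J = 0 (J = 0*1 = 0)
K(Y) = Y*(1 + 2*Y) (K(Y) = (Y + 0)*(Y + (Y - 1*(-1))) = Y*(Y + (Y + 1)) = Y*(Y + (1 + Y)) = Y*(1 + 2*Y))
K(-9 - J)*(-15) = ((-9 - 1*0)*(1 + 2*(-9 - 1*0)))*(-15) = ((-9 + 0)*(1 + 2*(-9 + 0)))*(-15) = -9*(1 + 2*(-9))*(-15) = -9*(1 - 18)*(-15) = -9*(-17)*(-15) = 153*(-15) = -2295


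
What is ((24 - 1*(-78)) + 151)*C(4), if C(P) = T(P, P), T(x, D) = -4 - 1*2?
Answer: -1518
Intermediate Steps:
T(x, D) = -6 (T(x, D) = -4 - 2 = -6)
C(P) = -6
((24 - 1*(-78)) + 151)*C(4) = ((24 - 1*(-78)) + 151)*(-6) = ((24 + 78) + 151)*(-6) = (102 + 151)*(-6) = 253*(-6) = -1518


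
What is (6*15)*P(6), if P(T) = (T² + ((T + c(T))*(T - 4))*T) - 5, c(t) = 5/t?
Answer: 10170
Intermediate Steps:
P(T) = -5 + T² + T*(-4 + T)*(T + 5/T) (P(T) = (T² + ((T + 5/T)*(T - 4))*T) - 5 = (T² + ((T + 5/T)*(-4 + T))*T) - 5 = (T² + ((-4 + T)*(T + 5/T))*T) - 5 = (T² + T*(-4 + T)*(T + 5/T)) - 5 = -5 + T² + T*(-4 + T)*(T + 5/T))
(6*15)*P(6) = (6*15)*(-25 + 6³ - 3*6² + 5*6) = 90*(-25 + 216 - 3*36 + 30) = 90*(-25 + 216 - 108 + 30) = 90*113 = 10170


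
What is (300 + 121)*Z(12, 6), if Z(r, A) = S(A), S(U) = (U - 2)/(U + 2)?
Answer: 421/2 ≈ 210.50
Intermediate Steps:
S(U) = (-2 + U)/(2 + U)
Z(r, A) = (-2 + A)/(2 + A)
(300 + 121)*Z(12, 6) = (300 + 121)*((-2 + 6)/(2 + 6)) = 421*(4/8) = 421*((⅛)*4) = 421*(½) = 421/2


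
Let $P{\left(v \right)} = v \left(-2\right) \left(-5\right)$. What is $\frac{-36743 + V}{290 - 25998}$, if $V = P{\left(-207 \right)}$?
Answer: $\frac{38813}{25708} \approx 1.5098$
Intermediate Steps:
$P{\left(v \right)} = 10 v$ ($P{\left(v \right)} = - 2 v \left(-5\right) = 10 v$)
$V = -2070$ ($V = 10 \left(-207\right) = -2070$)
$\frac{-36743 + V}{290 - 25998} = \frac{-36743 - 2070}{290 - 25998} = - \frac{38813}{-25708} = \left(-38813\right) \left(- \frac{1}{25708}\right) = \frac{38813}{25708}$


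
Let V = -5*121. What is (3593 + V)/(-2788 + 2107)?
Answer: -996/227 ≈ -4.3877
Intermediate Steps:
V = -605
(3593 + V)/(-2788 + 2107) = (3593 - 605)/(-2788 + 2107) = 2988/(-681) = 2988*(-1/681) = -996/227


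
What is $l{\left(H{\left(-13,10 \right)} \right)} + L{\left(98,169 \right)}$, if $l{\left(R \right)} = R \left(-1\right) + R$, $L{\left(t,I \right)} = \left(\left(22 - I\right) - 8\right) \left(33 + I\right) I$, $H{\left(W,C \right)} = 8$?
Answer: $-5291390$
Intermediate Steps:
$L{\left(t,I \right)} = I \left(14 - I\right) \left(33 + I\right)$ ($L{\left(t,I \right)} = \left(14 - I\right) \left(33 + I\right) I = I \left(14 - I\right) \left(33 + I\right)$)
$l{\left(R \right)} = 0$ ($l{\left(R \right)} = - R + R = 0$)
$l{\left(H{\left(-13,10 \right)} \right)} + L{\left(98,169 \right)} = 0 + 169 \left(462 - 169^{2} - 3211\right) = 0 + 169 \left(462 - 28561 - 3211\right) = 0 + 169 \left(-31310\right) = 0 - 5291390 = -5291390$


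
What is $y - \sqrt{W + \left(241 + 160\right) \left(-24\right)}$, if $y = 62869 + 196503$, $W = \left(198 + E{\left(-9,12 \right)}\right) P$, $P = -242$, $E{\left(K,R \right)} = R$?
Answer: $259372 - 6 i \sqrt{1679} \approx 2.5937 \cdot 10^{5} - 245.85 i$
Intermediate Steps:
$W = -50820$ ($W = \left(198 + 12\right) \left(-242\right) = 210 \left(-242\right) = -50820$)
$y = 259372$
$y - \sqrt{W + \left(241 + 160\right) \left(-24\right)} = 259372 - \sqrt{-50820 + \left(241 + 160\right) \left(-24\right)} = 259372 - \sqrt{-50820 + 401 \left(-24\right)} = 259372 - \sqrt{-50820 - 9624} = 259372 - \sqrt{-60444} = 259372 - 6 i \sqrt{1679}$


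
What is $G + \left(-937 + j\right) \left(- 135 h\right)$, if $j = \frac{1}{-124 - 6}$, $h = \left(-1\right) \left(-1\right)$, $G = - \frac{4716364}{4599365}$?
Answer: $\frac{15126715124941}{119583490} \approx 1.265 \cdot 10^{5}$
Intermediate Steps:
$G = - \frac{4716364}{4599365}$ ($G = \left(-4716364\right) \frac{1}{4599365} = - \frac{4716364}{4599365} \approx -1.0254$)
$h = 1$
$j = - \frac{1}{130}$ ($j = \frac{1}{-130} = - \frac{1}{130} \approx -0.0076923$)
$G + \left(-937 + j\right) \left(- 135 h\right) = - \frac{4716364}{4599365} + \left(-937 - \frac{1}{130}\right) \left(\left(-135\right) 1\right) = - \frac{4716364}{4599365} - - \frac{3288897}{26} = - \frac{4716364}{4599365} + \frac{3288897}{26} = \frac{15126715124941}{119583490}$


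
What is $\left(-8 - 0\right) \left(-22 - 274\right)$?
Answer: $2368$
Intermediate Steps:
$\left(-8 - 0\right) \left(-22 - 274\right) = \left(-8 + 0\right) \left(-296\right) = \left(-8\right) \left(-296\right) = 2368$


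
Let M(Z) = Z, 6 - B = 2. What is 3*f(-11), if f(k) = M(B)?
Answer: 12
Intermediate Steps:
B = 4 (B = 6 - 1*2 = 6 - 2 = 4)
f(k) = 4
3*f(-11) = 3*4 = 12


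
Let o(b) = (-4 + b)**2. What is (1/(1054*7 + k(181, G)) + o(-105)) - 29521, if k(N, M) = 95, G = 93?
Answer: -131823719/7473 ≈ -17640.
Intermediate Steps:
(1/(1054*7 + k(181, G)) + o(-105)) - 29521 = (1/(1054*7 + 95) + (-4 - 105)**2) - 29521 = (1/(7378 + 95) + (-109)**2) - 29521 = (1/7473 + 11881) - 29521 = 88786714/7473 - 29521 = -131823719/7473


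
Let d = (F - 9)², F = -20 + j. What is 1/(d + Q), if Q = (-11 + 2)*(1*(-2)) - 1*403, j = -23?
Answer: 1/2319 ≈ 0.00043122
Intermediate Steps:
F = -43 (F = -20 - 23 = -43)
Q = -385 (Q = -9*(-2) - 403 = 18 - 403 = -385)
d = 2704 (d = (-43 - 9)² = (-52)² = 2704)
1/(d + Q) = 1/(2704 - 385) = 1/2319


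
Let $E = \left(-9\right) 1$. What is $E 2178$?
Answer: $-19602$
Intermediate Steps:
$E = -9$
$E 2178 = \left(-9\right) 2178 = -19602$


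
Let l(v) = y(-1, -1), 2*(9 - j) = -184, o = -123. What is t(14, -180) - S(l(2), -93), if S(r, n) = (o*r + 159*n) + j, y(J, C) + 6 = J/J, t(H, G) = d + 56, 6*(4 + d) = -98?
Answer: 42320/3 ≈ 14107.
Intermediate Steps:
d = -61/3 (d = -4 + (⅙)*(-98) = -4 - 49/3 = -61/3 ≈ -20.333)
t(H, G) = 107/3 (t(H, G) = -61/3 + 56 = 107/3)
j = 101 (j = 9 - ½*(-184) = 9 + 92 = 101)
y(J, C) = -5 (y(J, C) = -6 + J/J = -6 + 1 = -5)
l(v) = -5
S(r, n) = 101 - 123*r + 159*n (S(r, n) = (-123*r + 159*n) + 101 = 101 - 123*r + 159*n)
t(14, -180) - S(l(2), -93) = 107/3 - (101 - 123*(-5) + 159*(-93)) = 107/3 - (101 + 615 - 14787) = 107/3 - 1*(-14071) = 107/3 + 14071 = 42320/3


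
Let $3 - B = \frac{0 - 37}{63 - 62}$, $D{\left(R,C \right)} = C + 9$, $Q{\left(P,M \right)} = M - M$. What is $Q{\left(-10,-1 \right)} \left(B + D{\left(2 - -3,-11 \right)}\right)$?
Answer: $0$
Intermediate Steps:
$Q{\left(P,M \right)} = 0$
$D{\left(R,C \right)} = 9 + C$
$B = 40$ ($B = 3 - \frac{0 - 37}{63 - 62} = 3 - - \frac{37}{1} = 3 - \left(-37\right) 1 = 3 - -37 = 3 + 37 = 40$)
$Q{\left(-10,-1 \right)} \left(B + D{\left(2 - -3,-11 \right)}\right) = 0 \left(40 + \left(9 - 11\right)\right) = 0 \left(40 - 2\right) = 0 \cdot 38 = 0$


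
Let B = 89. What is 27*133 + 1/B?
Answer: 319600/89 ≈ 3591.0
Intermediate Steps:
27*133 + 1/B = 27*133 + 1/89 = 3591 + 1/89 = 319600/89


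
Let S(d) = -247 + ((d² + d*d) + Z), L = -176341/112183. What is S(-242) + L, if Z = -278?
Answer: 769452824/6599 ≈ 1.1660e+5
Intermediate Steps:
L = -10373/6599 (L = -176341*1/112183 = -10373/6599 ≈ -1.5719)
S(d) = -525 + 2*d² (S(d) = -247 + ((d² + d*d) - 278) = -247 + ((d² + d²) - 278) = -247 + (2*d² - 278) = -247 + (-278 + 2*d²) = -525 + 2*d²)
S(-242) + L = (-525 + 2*(-242)²) - 10373/6599 = (-525 + 2*58564) - 10373/6599 = (-525 + 117128) - 10373/6599 = 116603 - 10373/6599 = 769452824/6599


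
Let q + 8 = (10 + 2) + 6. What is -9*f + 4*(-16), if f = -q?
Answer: 26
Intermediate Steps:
q = 10 (q = -8 + ((10 + 2) + 6) = -8 + (12 + 6) = -8 + 18 = 10)
f = -10 (f = -1*10 = -10)
-9*f + 4*(-16) = -9*(-10) + 4*(-16) = 90 - 64 = 26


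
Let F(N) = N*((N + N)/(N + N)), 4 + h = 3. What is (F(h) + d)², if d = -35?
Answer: 1296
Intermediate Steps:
h = -1 (h = -4 + 3 = -1)
F(N) = N (F(N) = N*((2*N)/((2*N))) = N*((2*N)*(1/(2*N))) = N*1 = N)
(F(h) + d)² = (-1 - 35)² = (-36)² = 1296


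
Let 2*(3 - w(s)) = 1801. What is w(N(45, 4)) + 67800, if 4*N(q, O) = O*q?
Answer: 133805/2 ≈ 66903.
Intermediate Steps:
N(q, O) = O*q/4 (N(q, O) = (O*q)/4 = O*q/4)
w(s) = -1795/2 (w(s) = 3 - 1/2*1801 = 3 - 1801/2 = -1795/2)
w(N(45, 4)) + 67800 = -1795/2 + 67800 = 133805/2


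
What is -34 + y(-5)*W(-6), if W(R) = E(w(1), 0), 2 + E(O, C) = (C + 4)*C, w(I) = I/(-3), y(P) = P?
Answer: -24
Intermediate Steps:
w(I) = -I/3 (w(I) = I*(-⅓) = -I/3)
E(O, C) = -2 + C*(4 + C) (E(O, C) = -2 + (C + 4)*C = -2 + (4 + C)*C = -2 + C*(4 + C))
W(R) = -2 (W(R) = -2 + 0² + 4*0 = -2 + 0 + 0 = -2)
-34 + y(-5)*W(-6) = -34 - 5*(-2) = -34 + 10 = -24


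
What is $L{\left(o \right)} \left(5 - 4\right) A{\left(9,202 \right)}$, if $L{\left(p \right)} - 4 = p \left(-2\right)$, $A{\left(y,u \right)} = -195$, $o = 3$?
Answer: $390$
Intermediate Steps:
$L{\left(p \right)} = 4 - 2 p$ ($L{\left(p \right)} = 4 + p \left(-2\right) = 4 - 2 p$)
$L{\left(o \right)} \left(5 - 4\right) A{\left(9,202 \right)} = \left(4 - 6\right) \left(5 - 4\right) \left(-195\right) = \left(4 - 6\right) 1 \left(-195\right) = \left(-2\right) 1 \left(-195\right) = \left(-2\right) \left(-195\right) = 390$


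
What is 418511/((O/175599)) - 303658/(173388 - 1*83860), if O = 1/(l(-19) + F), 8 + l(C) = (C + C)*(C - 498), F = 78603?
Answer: 17009712623144505853/2356 ≈ 7.2197e+15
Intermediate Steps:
l(C) = -8 + 2*C*(-498 + C) (l(C) = -8 + (C + C)*(C - 498) = -8 + (2*C)*(-498 + C) = -8 + 2*C*(-498 + C))
O = 1/98241 (O = 1/((-8 - 996*(-19) + 2*(-19)**2) + 78603) = 1/((-8 + 18924 + 2*361) + 78603) = 1/((-8 + 18924 + 722) + 78603) = 1/(19638 + 78603) = 1/98241 ≈ 1.0179e-5)
418511/((O/175599)) - 303658/(173388 - 1*83860) = 418511/(((1/98241)/175599)) - 303658/(173388 - 1*83860) = 418511/(((1/98241)*(1/175599))) - 303658/(173388 - 83860) = 418511/(1/17251021359) - 303658/89528 = 418511*17251021359 - 303658*1/89528 = 7219742199976449 - 7991/2356 = 17009712623144505853/2356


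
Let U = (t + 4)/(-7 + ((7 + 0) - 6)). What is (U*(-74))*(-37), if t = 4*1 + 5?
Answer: -17797/3 ≈ -5932.3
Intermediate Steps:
t = 9 (t = 4 + 5 = 9)
U = -13/6 (U = (9 + 4)/(-7 + ((7 + 0) - 6)) = 13/(-7 + (7 - 6)) = 13/(-7 + 1) = 13/(-6) = 13*(-1/6) = -13/6 ≈ -2.1667)
(U*(-74))*(-37) = -13/6*(-74)*(-37) = (481/3)*(-37) = -17797/3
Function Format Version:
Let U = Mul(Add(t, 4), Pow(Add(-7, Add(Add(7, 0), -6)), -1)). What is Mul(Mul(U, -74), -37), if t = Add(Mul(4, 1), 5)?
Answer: Rational(-17797, 3) ≈ -5932.3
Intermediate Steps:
t = 9 (t = Add(4, 5) = 9)
U = Rational(-13, 6) (U = Mul(Add(9, 4), Pow(Add(-7, Add(Add(7, 0), -6)), -1)) = Mul(13, Pow(Add(-7, Add(7, -6)), -1)) = Mul(13, Pow(Add(-7, 1), -1)) = Mul(13, Pow(-6, -1)) = Mul(13, Rational(-1, 6)) = Rational(-13, 6) ≈ -2.1667)
Mul(Mul(U, -74), -37) = Mul(Mul(Rational(-13, 6), -74), -37) = Mul(Rational(481, 3), -37) = Rational(-17797, 3)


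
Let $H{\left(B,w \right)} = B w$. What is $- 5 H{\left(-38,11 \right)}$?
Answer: $2090$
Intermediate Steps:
$- 5 H{\left(-38,11 \right)} = - 5 \left(\left(-38\right) 11\right) = \left(-5\right) \left(-418\right) = 2090$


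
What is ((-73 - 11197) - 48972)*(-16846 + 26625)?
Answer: -589106518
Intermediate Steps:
((-73 - 11197) - 48972)*(-16846 + 26625) = (-11270 - 48972)*9779 = -60242*9779 = -589106518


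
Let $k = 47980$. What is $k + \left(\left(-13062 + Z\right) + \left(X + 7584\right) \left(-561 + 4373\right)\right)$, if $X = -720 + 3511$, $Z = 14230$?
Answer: $39598648$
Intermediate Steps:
$X = 2791$
$k + \left(\left(-13062 + Z\right) + \left(X + 7584\right) \left(-561 + 4373\right)\right) = 47980 + \left(\left(-13062 + 14230\right) + \left(2791 + 7584\right) \left(-561 + 4373\right)\right) = 47980 + \left(1168 + 10375 \cdot 3812\right) = 47980 + \left(1168 + 39549500\right) = 47980 + 39550668 = 39598648$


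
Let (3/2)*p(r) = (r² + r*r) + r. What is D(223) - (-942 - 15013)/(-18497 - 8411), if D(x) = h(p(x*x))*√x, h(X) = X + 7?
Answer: -15955/26908 + 3297331081*√223 ≈ 4.9240e+10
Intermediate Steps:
p(r) = 2*r/3 + 4*r²/3 (p(r) = 2*((r² + r*r) + r)/3 = 2*((r² + r²) + r)/3 = 2*(2*r² + r)/3 = 2*(r + 2*r²)/3 = 2*r/3 + 4*r²/3)
h(X) = 7 + X
D(x) = √x*(7 + 2*x²*(1 + 2*x²)/3) (D(x) = (7 + 2*(x*x)*(1 + 2*(x*x))/3)*√x = (7 + 2*x²*(1 + 2*x²)/3)*√x = √x*(7 + 2*x²*(1 + 2*x²)/3))
D(223) - (-942 - 15013)/(-18497 - 8411) = √223*(21 + 2*223² + 4*223⁴)/3 - (-942 - 15013)/(-18497 - 8411) = √223*(21 + 2*49729 + 4*2472973441)/3 - (-15955)/(-26908) = √223*(21 + 99458 + 9891893764)/3 - (-15955)*(-1)/26908 = (⅓)*√223*9891993243 - 1*15955/26908 = 3297331081*√223 - 15955/26908 = -15955/26908 + 3297331081*√223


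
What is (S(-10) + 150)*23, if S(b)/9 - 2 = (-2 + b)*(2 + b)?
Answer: 23736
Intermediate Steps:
S(b) = 18 + 9*(-2 + b)*(2 + b) (S(b) = 18 + 9*((-2 + b)*(2 + b)) = 18 + 9*(-2 + b)*(2 + b))
(S(-10) + 150)*23 = ((-18 + 9*(-10)²) + 150)*23 = ((-18 + 9*100) + 150)*23 = ((-18 + 900) + 150)*23 = (882 + 150)*23 = 1032*23 = 23736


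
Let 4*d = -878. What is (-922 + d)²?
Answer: 5212089/4 ≈ 1.3030e+6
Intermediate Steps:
d = -439/2 (d = (¼)*(-878) = -439/2 ≈ -219.50)
(-922 + d)² = (-922 - 439/2)² = (-2283/2)² = 5212089/4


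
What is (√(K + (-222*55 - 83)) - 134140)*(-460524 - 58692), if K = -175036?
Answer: 69647634240 - 519216*I*√187329 ≈ 6.9648e+10 - 2.2472e+8*I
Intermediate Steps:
(√(K + (-222*55 - 83)) - 134140)*(-460524 - 58692) = (√(-175036 + (-222*55 - 83)) - 134140)*(-460524 - 58692) = (√(-175036 + (-12210 - 83)) - 134140)*(-519216) = (√(-175036 - 12293) - 134140)*(-519216) = (√(-187329) - 134140)*(-519216) = (I*√187329 - 134140)*(-519216) = (-134140 + I*√187329)*(-519216) = 69647634240 - 519216*I*√187329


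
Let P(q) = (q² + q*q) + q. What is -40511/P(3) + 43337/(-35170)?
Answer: -1425681947/738570 ≈ -1930.3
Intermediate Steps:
P(q) = q + 2*q² (P(q) = (q² + q²) + q = 2*q² + q = q + 2*q²)
-40511/P(3) + 43337/(-35170) = -40511*1/(3*(1 + 2*3)) + 43337/(-35170) = -40511*1/(3*(1 + 6)) + 43337*(-1/35170) = -40511/(3*7) - 43337/35170 = -40511/21 - 43337/35170 = -1425681947/738570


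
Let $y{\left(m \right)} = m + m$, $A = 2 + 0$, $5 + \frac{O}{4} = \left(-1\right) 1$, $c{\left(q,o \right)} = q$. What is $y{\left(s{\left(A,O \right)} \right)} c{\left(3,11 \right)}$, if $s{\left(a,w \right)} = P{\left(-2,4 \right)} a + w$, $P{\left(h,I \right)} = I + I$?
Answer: $-48$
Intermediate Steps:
$O = -24$ ($O = -20 + 4 \left(\left(-1\right) 1\right) = -20 + 4 \left(-1\right) = -20 - 4 = -24$)
$P{\left(h,I \right)} = 2 I$
$A = 2$
$s{\left(a,w \right)} = w + 8 a$ ($s{\left(a,w \right)} = 2 \cdot 4 a + w = 8 a + w = w + 8 a$)
$y{\left(m \right)} = 2 m$
$y{\left(s{\left(A,O \right)} \right)} c{\left(3,11 \right)} = 2 \left(-24 + 8 \cdot 2\right) 3 = 2 \left(-24 + 16\right) 3 = 2 \left(-8\right) 3 = \left(-16\right) 3 = -48$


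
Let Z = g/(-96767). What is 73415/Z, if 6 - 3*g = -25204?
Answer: -4262489583/5042 ≈ -8.4540e+5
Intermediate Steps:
g = 25210/3 (g = 2 - ⅓*(-25204) = 2 + 25204/3 = 25210/3 ≈ 8403.3)
Z = -25210/290301 (Z = (25210/3)/(-96767) = (25210/3)*(-1/96767) = -25210/290301 ≈ -0.086841)
73415/Z = 73415/(-25210/290301) = 73415*(-290301/25210) = -4262489583/5042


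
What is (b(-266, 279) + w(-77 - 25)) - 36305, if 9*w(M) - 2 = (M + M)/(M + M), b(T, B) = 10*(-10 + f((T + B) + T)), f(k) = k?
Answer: -116804/3 ≈ -38935.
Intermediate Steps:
b(T, B) = -100 + 10*B + 20*T (b(T, B) = 10*(-10 + ((T + B) + T)) = 10*(-10 + ((B + T) + T)) = 10*(-10 + (B + 2*T)) = 10*(-10 + B + 2*T) = -100 + 10*B + 20*T)
w(M) = ⅓ (w(M) = 2/9 + ((M + M)/(M + M))/9 = 2/9 + ((2*M)/((2*M)))/9 = 2/9 + ((2*M)*(1/(2*M)))/9 = 2/9 + (⅑)*1 = 2/9 + ⅑ = ⅓)
(b(-266, 279) + w(-77 - 25)) - 36305 = ((-100 + 10*279 + 20*(-266)) + ⅓) - 36305 = ((-100 + 2790 - 5320) + ⅓) - 36305 = (-2630 + ⅓) - 36305 = -7889/3 - 36305 = -116804/3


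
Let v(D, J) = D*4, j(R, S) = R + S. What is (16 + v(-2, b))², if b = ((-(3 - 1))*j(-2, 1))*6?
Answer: 64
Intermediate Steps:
b = 12 (b = ((-(3 - 1))*(-2 + 1))*6 = (-1*2*(-1))*6 = -2*(-1)*6 = 2*6 = 12)
v(D, J) = 4*D
(16 + v(-2, b))² = (16 + 4*(-2))² = (16 - 8)² = 8² = 64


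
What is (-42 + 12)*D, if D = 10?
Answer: -300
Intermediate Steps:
(-42 + 12)*D = (-42 + 12)*10 = -30*10 = -300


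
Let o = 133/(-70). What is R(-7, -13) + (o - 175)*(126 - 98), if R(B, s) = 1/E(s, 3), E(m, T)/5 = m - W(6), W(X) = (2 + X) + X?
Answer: -668683/135 ≈ -4953.2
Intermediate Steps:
W(X) = 2 + 2*X
o = -19/10 (o = 133*(-1/70) = -19/10 ≈ -1.9000)
E(m, T) = -70 + 5*m (E(m, T) = 5*(m - (2 + 2*6)) = 5*(m - (2 + 12)) = 5*(m - 1*14) = 5*(m - 14) = 5*(-14 + m) = -70 + 5*m)
R(B, s) = 1/(-70 + 5*s)
R(-7, -13) + (o - 175)*(126 - 98) = 1/(5*(-14 - 13)) + (-19/10 - 175)*(126 - 98) = (1/5)/(-27) - 1769/10*28 = (1/5)*(-1/27) - 24766/5 = -1/135 - 24766/5 = -668683/135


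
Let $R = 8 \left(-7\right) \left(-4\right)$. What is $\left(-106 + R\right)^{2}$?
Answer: $13924$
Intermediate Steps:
$R = 224$ ($R = \left(-56\right) \left(-4\right) = 224$)
$\left(-106 + R\right)^{2} = \left(-106 + 224\right)^{2} = 118^{2} = 13924$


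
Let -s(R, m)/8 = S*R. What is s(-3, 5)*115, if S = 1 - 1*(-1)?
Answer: 5520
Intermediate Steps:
S = 2 (S = 1 + 1 = 2)
s(R, m) = -16*R
s(-3, 5)*115 = -16*(-3)*115 = 48*115 = 5520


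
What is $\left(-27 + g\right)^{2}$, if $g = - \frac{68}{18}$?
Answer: $\frac{76729}{81} \approx 947.27$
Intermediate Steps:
$g = - \frac{34}{9}$ ($g = \left(-68\right) \frac{1}{18} = - \frac{34}{9} \approx -3.7778$)
$\left(-27 + g\right)^{2} = \left(-27 - \frac{34}{9}\right)^{2} = \left(- \frac{277}{9}\right)^{2} = \frac{76729}{81}$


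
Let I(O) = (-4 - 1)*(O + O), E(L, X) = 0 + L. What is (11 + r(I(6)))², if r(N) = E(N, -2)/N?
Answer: 144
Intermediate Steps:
E(L, X) = L
I(O) = -10*O
r(N) = 1 (r(N) = N/N = 1)
(11 + r(I(6)))² = (11 + 1)² = 12² = 144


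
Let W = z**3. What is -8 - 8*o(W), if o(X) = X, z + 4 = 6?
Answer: -72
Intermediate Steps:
z = 2 (z = -4 + 6 = 2)
W = 8 (W = 2**3 = 8)
-8 - 8*o(W) = -8 - 8*8 = -8 - 64 = -72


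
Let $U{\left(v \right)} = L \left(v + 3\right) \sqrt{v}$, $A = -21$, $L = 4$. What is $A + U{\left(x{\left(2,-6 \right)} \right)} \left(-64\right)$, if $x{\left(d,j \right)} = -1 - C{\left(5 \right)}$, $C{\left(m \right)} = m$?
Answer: $-21 + 768 i \sqrt{6} \approx -21.0 + 1881.2 i$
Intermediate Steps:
$x{\left(d,j \right)} = -6$ ($x{\left(d,j \right)} = -1 - 5 = -6$)
$U{\left(v \right)} = \sqrt{v} \left(12 + 4 v\right)$ ($U{\left(v \right)} = 4 \left(v + 3\right) \sqrt{v} = 4 \left(3 + v\right) \sqrt{v} = \left(12 + 4 v\right) \sqrt{v} = \sqrt{v} \left(12 + 4 v\right)$)
$A + U{\left(x{\left(2,-6 \right)} \right)} \left(-64\right) = -21 + 4 \sqrt{-6} \left(3 - 6\right) \left(-64\right) = -21 + 4 i \sqrt{6} \left(-3\right) \left(-64\right) = -21 + - 12 i \sqrt{6} \left(-64\right) = -21 + 768 i \sqrt{6}$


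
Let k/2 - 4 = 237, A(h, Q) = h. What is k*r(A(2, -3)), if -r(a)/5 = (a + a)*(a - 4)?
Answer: 19280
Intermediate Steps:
k = 482 (k = 8 + 2*237 = 8 + 474 = 482)
r(a) = -10*a*(-4 + a) (r(a) = -5*(a + a)*(a - 4) = -5*2*a*(-4 + a) = -10*a*(-4 + a))
k*r(A(2, -3)) = 482*(10*2*(4 - 1*2)) = 482*(10*2*(4 - 2)) = 482*(10*2*2) = 482*40 = 19280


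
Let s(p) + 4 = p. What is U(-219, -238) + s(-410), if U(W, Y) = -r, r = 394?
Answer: -808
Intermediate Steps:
s(p) = -4 + p
U(W, Y) = -394 (U(W, Y) = -1*394 = -394)
U(-219, -238) + s(-410) = -394 + (-4 - 410) = -394 - 414 = -808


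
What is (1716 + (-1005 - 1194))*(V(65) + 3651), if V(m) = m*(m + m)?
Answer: -5844783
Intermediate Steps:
V(m) = 2*m² (V(m) = m*(2*m) = 2*m²)
(1716 + (-1005 - 1194))*(V(65) + 3651) = (1716 + (-1005 - 1194))*(2*65² + 3651) = (1716 - 2199)*(2*4225 + 3651) = -483*(8450 + 3651) = -483*12101 = -5844783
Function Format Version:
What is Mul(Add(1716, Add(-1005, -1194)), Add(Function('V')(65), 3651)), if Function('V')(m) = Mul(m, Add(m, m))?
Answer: -5844783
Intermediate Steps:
Function('V')(m) = Mul(2, Pow(m, 2)) (Function('V')(m) = Mul(m, Mul(2, m)) = Mul(2, Pow(m, 2)))
Mul(Add(1716, Add(-1005, -1194)), Add(Function('V')(65), 3651)) = Mul(Add(1716, Add(-1005, -1194)), Add(Mul(2, Pow(65, 2)), 3651)) = Mul(Add(1716, -2199), Add(Mul(2, 4225), 3651)) = Mul(-483, Add(8450, 3651)) = Mul(-483, 12101) = -5844783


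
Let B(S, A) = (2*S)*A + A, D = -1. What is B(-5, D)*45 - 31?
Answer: 374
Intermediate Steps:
B(S, A) = A + 2*A*S (B(S, A) = 2*A*S + A = A + 2*A*S)
B(-5, D)*45 - 31 = -(1 + 2*(-5))*45 - 31 = -(1 - 10)*45 - 31 = -1*(-9)*45 - 31 = 9*45 - 31 = 405 - 31 = 374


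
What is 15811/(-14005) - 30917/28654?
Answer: -886040979/401299270 ≈ -2.2079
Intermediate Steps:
15811/(-14005) - 30917/28654 = 15811*(-1/14005) - 30917*1/28654 = -15811/14005 - 30917/28654 = -886040979/401299270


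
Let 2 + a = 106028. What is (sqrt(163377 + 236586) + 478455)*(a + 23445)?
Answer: 61946047305 + 129471*sqrt(399963) ≈ 6.2028e+10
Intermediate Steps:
a = 106026 (a = -2 + 106028 = 106026)
(sqrt(163377 + 236586) + 478455)*(a + 23445) = (sqrt(163377 + 236586) + 478455)*(106026 + 23445) = (sqrt(399963) + 478455)*129471 = (478455 + sqrt(399963))*129471 = 61946047305 + 129471*sqrt(399963)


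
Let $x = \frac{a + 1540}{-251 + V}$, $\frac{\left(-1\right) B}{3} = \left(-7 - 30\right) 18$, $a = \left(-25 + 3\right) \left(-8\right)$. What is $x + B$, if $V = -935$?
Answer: $\frac{1183956}{593} \approx 1996.6$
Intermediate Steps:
$a = 176$ ($a = \left(-22\right) \left(-8\right) = 176$)
$B = 1998$ ($B = - 3 \left(-7 - 30\right) 18 = - 3 \left(\left(-37\right) 18\right) = \left(-3\right) \left(-666\right) = 1998$)
$x = - \frac{858}{593}$ ($x = \frac{176 + 1540}{-251 - 935} = \frac{1716}{-1186} = 1716 \left(- \frac{1}{1186}\right) = - \frac{858}{593} \approx -1.4469$)
$x + B = - \frac{858}{593} + 1998 = \frac{1183956}{593}$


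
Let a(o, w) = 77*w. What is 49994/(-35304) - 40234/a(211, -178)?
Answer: 183800843/120969156 ≈ 1.5194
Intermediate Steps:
49994/(-35304) - 40234/a(211, -178) = 49994/(-35304) - 40234/(77*(-178)) = 49994*(-1/35304) - 40234/(-13706) = -24997/17652 - 40234*(-1/13706) = -24997/17652 + 20117/6853 = 183800843/120969156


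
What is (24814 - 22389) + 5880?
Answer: 8305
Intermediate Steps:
(24814 - 22389) + 5880 = 2425 + 5880 = 8305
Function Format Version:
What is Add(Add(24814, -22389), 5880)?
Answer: 8305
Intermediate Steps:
Add(Add(24814, -22389), 5880) = Add(2425, 5880) = 8305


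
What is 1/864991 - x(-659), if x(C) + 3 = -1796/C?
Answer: 156564030/570029069 ≈ 0.27466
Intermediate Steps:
x(C) = -3 - 1796/C
1/864991 - x(-659) = 1/864991 - (-3 - 1796/(-659)) = 1/864991 - (-3 - 1796*(-1/659)) = 1/864991 - (-3 + 1796/659) = 1/864991 - 1*(-181/659) = 1/864991 + 181/659 = 156564030/570029069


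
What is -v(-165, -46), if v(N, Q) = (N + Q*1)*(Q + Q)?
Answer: -19412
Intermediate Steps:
v(N, Q) = 2*Q*(N + Q) (v(N, Q) = (N + Q)*(2*Q) = 2*Q*(N + Q))
-v(-165, -46) = -2*(-46)*(-165 - 46) = -2*(-46)*(-211) = -1*19412 = -19412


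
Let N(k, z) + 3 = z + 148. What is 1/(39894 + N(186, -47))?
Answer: 1/39992 ≈ 2.5005e-5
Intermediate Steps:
N(k, z) = 145 + z (N(k, z) = -3 + (z + 148) = -3 + (148 + z) = 145 + z)
1/(39894 + N(186, -47)) = 1/(39894 + (145 - 47)) = 1/(39894 + 98) = 1/39992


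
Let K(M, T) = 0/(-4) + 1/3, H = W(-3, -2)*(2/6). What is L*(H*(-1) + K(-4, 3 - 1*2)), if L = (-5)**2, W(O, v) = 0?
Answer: 25/3 ≈ 8.3333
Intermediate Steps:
H = 0 (H = 0*(2/6) = 0*(2*(1/6)) = 0*(1/3) = 0)
K(M, T) = 1/3 (K(M, T) = 0*(-1/4) + 1*(1/3) = 0 + 1/3 = 1/3)
L = 25
L*(H*(-1) + K(-4, 3 - 1*2)) = 25*(0*(-1) + 1/3) = 25*(0 + 1/3) = 25*(1/3) = 25/3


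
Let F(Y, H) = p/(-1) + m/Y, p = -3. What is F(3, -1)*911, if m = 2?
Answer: 10021/3 ≈ 3340.3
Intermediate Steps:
F(Y, H) = 3 + 2/Y (F(Y, H) = -3/(-1) + 2/Y = -3*(-1) + 2/Y = 3 + 2/Y)
F(3, -1)*911 = (3 + 2/3)*911 = (3 + 2*(⅓))*911 = (3 + ⅔)*911 = (11/3)*911 = 10021/3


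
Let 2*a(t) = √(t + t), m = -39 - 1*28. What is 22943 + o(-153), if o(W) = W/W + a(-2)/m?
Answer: 22944 - I/67 ≈ 22944.0 - 0.014925*I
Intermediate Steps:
m = -67 (m = -39 - 28 = -67)
a(t) = √2*√t/2 (a(t) = √(t + t)/2 = √(2*t)/2 = (√2*√t)/2 = √2*√t/2)
o(W) = 1 - I/67 (o(W) = W/W + (√2*√(-2)/2)/(-67) = 1 + (√2*(I*√2)/2)*(-1/67) = 1 + I*(-1/67) = 1 - I/67)
22943 + o(-153) = 22943 + (1 - I/67) = 22944 - I/67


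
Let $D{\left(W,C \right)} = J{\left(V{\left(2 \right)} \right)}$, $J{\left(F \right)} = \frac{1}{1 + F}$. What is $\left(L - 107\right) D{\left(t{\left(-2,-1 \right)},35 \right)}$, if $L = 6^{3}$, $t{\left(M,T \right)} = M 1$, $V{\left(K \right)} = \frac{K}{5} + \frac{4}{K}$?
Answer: $\frac{545}{17} \approx 32.059$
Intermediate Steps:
$V{\left(K \right)} = \frac{4}{K} + \frac{K}{5}$ ($V{\left(K \right)} = K \frac{1}{5} + \frac{4}{K} = \frac{K}{5} + \frac{4}{K} = \frac{4}{K} + \frac{K}{5}$)
$t{\left(M,T \right)} = M$
$D{\left(W,C \right)} = \frac{5}{17}$ ($D{\left(W,C \right)} = \frac{1}{1 + \left(\frac{4}{2} + \frac{1}{5} \cdot 2\right)} = \frac{1}{1 + \left(4 \cdot \frac{1}{2} + \frac{2}{5}\right)} = \frac{1}{1 + \left(2 + \frac{2}{5}\right)} = \frac{1}{1 + \frac{12}{5}} = \frac{1}{\frac{17}{5}} = \frac{5}{17}$)
$L = 216$
$\left(L - 107\right) D{\left(t{\left(-2,-1 \right)},35 \right)} = \left(216 - 107\right) \frac{5}{17} = 109 \cdot \frac{5}{17} = \frac{545}{17}$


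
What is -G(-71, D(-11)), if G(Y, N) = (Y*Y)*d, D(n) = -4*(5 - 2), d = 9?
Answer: -45369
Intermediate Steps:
D(n) = -12 (D(n) = -4*3 = -12)
G(Y, N) = 9*Y**2 (G(Y, N) = (Y*Y)*9 = Y**2*9 = 9*Y**2)
-G(-71, D(-11)) = -9*(-71)**2 = -9*5041 = -1*45369 = -45369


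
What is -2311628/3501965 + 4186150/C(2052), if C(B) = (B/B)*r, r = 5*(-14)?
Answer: -1465991259871/24513755 ≈ -59803.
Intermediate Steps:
r = -70
C(B) = -70 (C(B) = (B/B)*(-70) = 1*(-70) = -70)
-2311628/3501965 + 4186150/C(2052) = -2311628/3501965 + 4186150/(-70) = -2311628*1/3501965 + 4186150*(-1/70) = -2311628/3501965 - 418615/7 = -1465991259871/24513755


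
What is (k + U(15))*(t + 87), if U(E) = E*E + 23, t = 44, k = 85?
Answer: 43623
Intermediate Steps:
U(E) = 23 + E² (U(E) = E² + 23 = 23 + E²)
(k + U(15))*(t + 87) = (85 + (23 + 15²))*(44 + 87) = (85 + (23 + 225))*131 = (85 + 248)*131 = 333*131 = 43623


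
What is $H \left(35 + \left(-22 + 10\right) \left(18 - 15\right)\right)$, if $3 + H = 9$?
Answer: $-6$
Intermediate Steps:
$H = 6$ ($H = -3 + 9 = 6$)
$H \left(35 + \left(-22 + 10\right) \left(18 - 15\right)\right) = 6 \left(35 + \left(-22 + 10\right) \left(18 - 15\right)\right) = 6 \left(35 - 36\right) = 6 \left(-1\right) = -6$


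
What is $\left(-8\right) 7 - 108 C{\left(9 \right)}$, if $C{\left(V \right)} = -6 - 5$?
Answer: $1132$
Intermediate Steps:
$C{\left(V \right)} = -11$ ($C{\left(V \right)} = -6 - 5 = -11$)
$\left(-8\right) 7 - 108 C{\left(9 \right)} = \left(-8\right) 7 - -1188 = -56 + 1188 = 1132$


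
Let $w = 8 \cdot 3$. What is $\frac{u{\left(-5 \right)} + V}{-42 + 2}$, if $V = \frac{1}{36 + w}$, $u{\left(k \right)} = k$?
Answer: $\frac{299}{2400} \approx 0.12458$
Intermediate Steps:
$w = 24$
$V = \frac{1}{60}$ ($V = \frac{1}{36 + 24} = \frac{1}{60} \approx 0.016667$)
$\frac{u{\left(-5 \right)} + V}{-42 + 2} = \frac{-5 + \frac{1}{60}}{-42 + 2} = \frac{1}{-40} \left(- \frac{299}{60}\right) = \left(- \frac{1}{40}\right) \left(- \frac{299}{60}\right) = \frac{299}{2400}$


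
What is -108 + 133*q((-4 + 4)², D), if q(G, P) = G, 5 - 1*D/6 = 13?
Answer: -108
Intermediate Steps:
D = -48 (D = 30 - 6*13 = 30 - 78 = -48)
-108 + 133*q((-4 + 4)², D) = -108 + 133*(-4 + 4)² = -108 + 133*0² = -108 + 133*0 = -108 + 0 = -108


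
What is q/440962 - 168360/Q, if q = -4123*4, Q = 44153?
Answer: -37484266798/9734897593 ≈ -3.8505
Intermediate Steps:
q = -16492
q/440962 - 168360/Q = -16492/440962 - 168360/44153 = -16492*1/440962 - 168360*1/44153 = -8246/220481 - 168360/44153 = -37484266798/9734897593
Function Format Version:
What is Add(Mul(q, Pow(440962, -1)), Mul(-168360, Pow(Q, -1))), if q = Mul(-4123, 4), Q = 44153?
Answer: Rational(-37484266798, 9734897593) ≈ -3.8505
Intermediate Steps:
q = -16492
Add(Mul(q, Pow(440962, -1)), Mul(-168360, Pow(Q, -1))) = Add(Mul(-16492, Pow(440962, -1)), Mul(-168360, Pow(44153, -1))) = Add(Mul(-16492, Rational(1, 440962)), Mul(-168360, Rational(1, 44153))) = Add(Rational(-8246, 220481), Rational(-168360, 44153)) = Rational(-37484266798, 9734897593)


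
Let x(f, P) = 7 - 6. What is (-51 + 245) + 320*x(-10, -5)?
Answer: 514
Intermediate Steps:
x(f, P) = 1
(-51 + 245) + 320*x(-10, -5) = (-51 + 245) + 320*1 = 194 + 320 = 514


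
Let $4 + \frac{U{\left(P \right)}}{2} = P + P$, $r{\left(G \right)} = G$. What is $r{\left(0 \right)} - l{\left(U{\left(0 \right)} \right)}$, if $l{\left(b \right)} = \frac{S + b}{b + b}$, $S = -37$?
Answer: $- \frac{45}{16} \approx -2.8125$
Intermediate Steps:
$U{\left(P \right)} = -8 + 4 P$ ($U{\left(P \right)} = -8 + 2 \left(P + P\right) = -8 + 2 \cdot 2 P = -8 + 4 P$)
$l{\left(b \right)} = \frac{-37 + b}{2 b}$ ($l{\left(b \right)} = \frac{-37 + b}{b + b} = \frac{-37 + b}{2 b}$)
$r{\left(0 \right)} - l{\left(U{\left(0 \right)} \right)} = 0 - \frac{-37 + \left(-8 + 4 \cdot 0\right)}{2 \left(-8 + 4 \cdot 0\right)} = 0 - \frac{-37 + \left(-8 + 0\right)}{2 \left(-8 + 0\right)} = 0 - \frac{-37 - 8}{2 \left(-8\right)} = 0 - \frac{1}{2} \left(- \frac{1}{8}\right) \left(-45\right) = 0 - \frac{45}{16} = - \frac{45}{16}$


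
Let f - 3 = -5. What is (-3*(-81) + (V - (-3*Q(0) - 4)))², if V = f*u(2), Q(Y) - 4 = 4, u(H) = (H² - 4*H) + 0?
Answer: 77841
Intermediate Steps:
u(H) = H² - 4*H
Q(Y) = 8 (Q(Y) = 4 + 4 = 8)
f = -2 (f = 3 - 5 = -2)
V = 8 (V = -4*(-4 + 2) = -4*(-2) = -2*(-4) = 8)
(-3*(-81) + (V - (-3*Q(0) - 4)))² = (-3*(-81) + (8 - (-3*8 - 4)))² = (243 + (8 - (-24 - 4)))² = (243 + (8 - 1*(-28)))² = (243 + (8 + 28))² = (243 + 36)² = 279² = 77841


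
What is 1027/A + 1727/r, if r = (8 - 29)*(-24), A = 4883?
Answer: 8950549/2461032 ≈ 3.6369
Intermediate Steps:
r = 504 (r = -21*(-24) = 504)
1027/A + 1727/r = 1027/4883 + 1727/504 = 8950549/2461032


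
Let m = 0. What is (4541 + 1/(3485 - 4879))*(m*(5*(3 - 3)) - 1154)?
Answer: -3652498281/697 ≈ -5.2403e+6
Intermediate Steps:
(4541 + 1/(3485 - 4879))*(m*(5*(3 - 3)) - 1154) = (4541 + 1/(3485 - 4879))*(0*(5*(3 - 3)) - 1154) = (4541 + 1/(-1394))*(0*(5*0) - 1154) = (4541 - 1/1394)*(0*0 - 1154) = 6330153*(0 - 1154)/1394 = (6330153/1394)*(-1154) = -3652498281/697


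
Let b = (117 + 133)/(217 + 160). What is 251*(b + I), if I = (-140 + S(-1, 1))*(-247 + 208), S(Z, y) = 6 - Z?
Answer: 490892999/377 ≈ 1.3021e+6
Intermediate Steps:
b = 250/377 ≈ 0.66313
I = 5187 (I = (-140 + (6 - 1*(-1)))*(-247 + 208) = (-140 + (6 + 1))*(-39) = (-140 + 7)*(-39) = -133*(-39) = 5187)
251*(b + I) = 251*(250/377 + 5187) = 251*(1955749/377) = 490892999/377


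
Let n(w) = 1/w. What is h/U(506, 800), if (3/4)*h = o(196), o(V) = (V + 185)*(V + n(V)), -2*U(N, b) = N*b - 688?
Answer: -4878959/9900744 ≈ -0.49279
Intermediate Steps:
U(N, b) = 344 - N*b/2 (U(N, b) = -(N*b - 688)/2 = -(-688 + N*b)/2 = 344 - N*b/2)
o(V) = (185 + V)*(V + 1/V) (o(V) = (V + 185)*(V + 1/V) = (185 + V)*(V + 1/V))
h = 4878959/49 (h = 4*(1 + 196**2 + 185*196 + 185/196)/3 = 4*(1 + 38416 + 36260 + 185*(1/196))/3 = 4*(1 + 38416 + 36260 + 185/196)/3 = (4/3)*(14636877/196) = 4878959/49 ≈ 99571.)
h/U(506, 800) = 4878959/(49*(344 - 1/2*506*800)) = 4878959/(49*(344 - 202400)) = (4878959/49)/(-202056) = (4878959/49)*(-1/202056) = -4878959/9900744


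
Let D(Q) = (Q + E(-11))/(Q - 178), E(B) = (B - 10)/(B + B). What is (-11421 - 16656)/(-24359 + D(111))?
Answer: 41385498/35907629 ≈ 1.1526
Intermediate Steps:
E(B) = (-10 + B)/(2*B) (E(B) = (-10 + B)/((2*B)) = (-10 + B)*(1/(2*B)) = (-10 + B)/(2*B))
D(Q) = (21/22 + Q)/(-178 + Q) (D(Q) = (Q + (1/2)*(-10 - 11)/(-11))/(Q - 178) = (Q + (1/2)*(-1/11)*(-21))/(-178 + Q) = (Q + 21/22)/(-178 + Q) = (21/22 + Q)/(-178 + Q))
(-11421 - 16656)/(-24359 + D(111)) = (-11421 - 16656)/(-24359 + (21/22 + 111)/(-178 + 111)) = -28077/(-24359 + (2463/22)/(-67)) = -28077/(-24359 - 1/67*2463/22) = -28077/(-24359 - 2463/1474) = -28077/(-35907629/1474) = -28077*(-1474/35907629) = 41385498/35907629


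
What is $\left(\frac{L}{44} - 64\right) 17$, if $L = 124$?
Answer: $- \frac{11441}{11} \approx -1040.1$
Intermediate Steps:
$\left(\frac{L}{44} - 64\right) 17 = \left(\frac{124}{44} - 64\right) 17 = \left(124 \cdot \frac{1}{44} - 64\right) 17 = \left(\frac{31}{11} - 64\right) 17 = \left(- \frac{673}{11}\right) 17 = - \frac{11441}{11}$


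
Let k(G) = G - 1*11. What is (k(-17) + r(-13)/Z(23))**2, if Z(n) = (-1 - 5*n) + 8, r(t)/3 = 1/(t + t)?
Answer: 686806849/876096 ≈ 783.94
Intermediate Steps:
r(t) = 3/(2*t) (r(t) = 3/(t + t) = 3/((2*t)) = 3*(1/(2*t)) = 3/(2*t))
Z(n) = 7 - 5*n
k(G) = -11 + G (k(G) = G - 11 = -11 + G)
(k(-17) + r(-13)/Z(23))**2 = ((-11 - 17) + ((3/2)/(-13))/(7 - 5*23))**2 = (-28 + ((3/2)*(-1/13))/(7 - 115))**2 = (-28 - 3/26/(-108))**2 = (-28 - 3/26*(-1/108))**2 = (-28 + 1/936)**2 = (-26207/936)**2 = 686806849/876096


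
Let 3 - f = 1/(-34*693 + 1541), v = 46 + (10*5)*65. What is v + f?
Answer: 72647280/22021 ≈ 3299.0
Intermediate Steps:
v = 3296 (v = 46 + 50*65 = 46 + 3250 = 3296)
f = 66064/22021 (f = 3 - 1/(-34*693 + 1541) = 3 - 1/(-23562 + 1541) = 3 - 1/(-22021) = 3 - 1*(-1/22021) = 3 + 1/22021 = 66064/22021 ≈ 3.0000)
v + f = 3296 + 66064/22021 = 72647280/22021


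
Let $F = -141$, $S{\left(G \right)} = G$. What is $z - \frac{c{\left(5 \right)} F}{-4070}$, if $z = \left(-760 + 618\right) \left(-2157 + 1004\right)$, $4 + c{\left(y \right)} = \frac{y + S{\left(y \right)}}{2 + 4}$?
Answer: $\frac{666365149}{4070} \approx 1.6373 \cdot 10^{5}$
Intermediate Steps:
$c{\left(y \right)} = -4 + \frac{y}{3}$ ($c{\left(y \right)} = -4 + \frac{y + y}{2 + 4} = -4 + \frac{2 y}{6} = -4 + 2 y \frac{1}{6} = -4 + \frac{y}{3}$)
$z = 163726$ ($z = \left(-142\right) \left(-1153\right) = 163726$)
$z - \frac{c{\left(5 \right)} F}{-4070} = 163726 - \frac{\left(-4 + \frac{1}{3} \cdot 5\right) \left(-141\right)}{-4070} = 163726 - \left(-4 + \frac{5}{3}\right) \left(-141\right) \left(- \frac{1}{4070}\right) = 163726 - \left(- \frac{7}{3}\right) \left(-141\right) \left(- \frac{1}{4070}\right) = 163726 - 329 \left(- \frac{1}{4070}\right) = 163726 - - \frac{329}{4070} = 163726 + \frac{329}{4070} = \frac{666365149}{4070}$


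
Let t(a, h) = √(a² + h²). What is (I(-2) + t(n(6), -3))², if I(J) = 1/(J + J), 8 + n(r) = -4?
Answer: 2449/16 - 3*√17/2 ≈ 146.88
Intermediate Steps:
n(r) = -12 (n(r) = -8 - 4 = -12)
I(J) = 1/(2*J)
(I(-2) + t(n(6), -3))² = ((½)/(-2) + √((-12)² + (-3)²))² = ((½)*(-½) + √(144 + 9))² = (-¼ + √153)² = (-¼ + 3*√17)²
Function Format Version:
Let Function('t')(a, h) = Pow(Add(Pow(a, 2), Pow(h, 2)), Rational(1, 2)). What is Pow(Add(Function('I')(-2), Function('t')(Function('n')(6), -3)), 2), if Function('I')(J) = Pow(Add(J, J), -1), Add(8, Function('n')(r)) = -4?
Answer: Add(Rational(2449, 16), Mul(Rational(-3, 2), Pow(17, Rational(1, 2)))) ≈ 146.88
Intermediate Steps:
Function('n')(r) = -12 (Function('n')(r) = Add(-8, -4) = -12)
Function('I')(J) = Mul(Rational(1, 2), Pow(J, -1)) (Function('I')(J) = Pow(Mul(2, J), -1) = Mul(Rational(1, 2), Pow(J, -1)))
Pow(Add(Function('I')(-2), Function('t')(Function('n')(6), -3)), 2) = Pow(Add(Mul(Rational(1, 2), Pow(-2, -1)), Pow(Add(Pow(-12, 2), Pow(-3, 2)), Rational(1, 2))), 2) = Pow(Add(Mul(Rational(1, 2), Rational(-1, 2)), Pow(Add(144, 9), Rational(1, 2))), 2) = Pow(Add(Rational(-1, 4), Pow(153, Rational(1, 2))), 2) = Pow(Add(Rational(-1, 4), Mul(3, Pow(17, Rational(1, 2)))), 2)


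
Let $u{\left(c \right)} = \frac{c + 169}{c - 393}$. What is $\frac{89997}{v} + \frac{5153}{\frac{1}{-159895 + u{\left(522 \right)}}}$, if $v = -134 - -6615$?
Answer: $- \frac{688830234012439}{836049} \approx -8.2391 \cdot 10^{8}$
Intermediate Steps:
$u{\left(c \right)} = \frac{169 + c}{-393 + c}$
$v = 6481$ ($v = -134 + 6615 = 6481$)
$\frac{89997}{v} + \frac{5153}{\frac{1}{-159895 + u{\left(522 \right)}}} = \frac{89997}{6481} + \frac{5153}{\frac{1}{-159895 + \frac{169 + 522}{-393 + 522}}} = 89997 \cdot \frac{1}{6481} + \frac{5153}{\frac{1}{-159895 + \frac{1}{129} \cdot 691}} = \frac{89997}{6481} + \frac{5153}{\frac{1}{-159895 + \frac{1}{129} \cdot 691}} = \frac{89997}{6481} + \frac{5153}{\frac{1}{-159895 + \frac{691}{129}}} = \frac{89997}{6481} + \frac{5153}{\frac{1}{- \frac{20625764}{129}}} = \frac{89997}{6481} + \frac{5153}{- \frac{129}{20625764}} = \frac{89997}{6481} + 5153 \left(- \frac{20625764}{129}\right) = \frac{89997}{6481} - \frac{106284561892}{129} = - \frac{688830234012439}{836049}$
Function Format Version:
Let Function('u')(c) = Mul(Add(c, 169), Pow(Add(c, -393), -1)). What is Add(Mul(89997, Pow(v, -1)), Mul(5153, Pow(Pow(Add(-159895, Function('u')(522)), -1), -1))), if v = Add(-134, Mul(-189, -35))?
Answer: Rational(-688830234012439, 836049) ≈ -8.2391e+8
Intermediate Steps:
Function('u')(c) = Mul(Pow(Add(-393, c), -1), Add(169, c)) (Function('u')(c) = Mul(Add(169, c), Pow(Add(-393, c), -1)) = Mul(Pow(Add(-393, c), -1), Add(169, c)))
v = 6481 (v = Add(-134, 6615) = 6481)
Add(Mul(89997, Pow(v, -1)), Mul(5153, Pow(Pow(Add(-159895, Function('u')(522)), -1), -1))) = Add(Mul(89997, Pow(6481, -1)), Mul(5153, Pow(Pow(Add(-159895, Mul(Pow(Add(-393, 522), -1), Add(169, 522))), -1), -1))) = Add(Mul(89997, Rational(1, 6481)), Mul(5153, Pow(Pow(Add(-159895, Mul(Pow(129, -1), 691)), -1), -1))) = Add(Rational(89997, 6481), Mul(5153, Pow(Pow(Add(-159895, Mul(Rational(1, 129), 691)), -1), -1))) = Add(Rational(89997, 6481), Mul(5153, Pow(Pow(Add(-159895, Rational(691, 129)), -1), -1))) = Add(Rational(89997, 6481), Mul(5153, Pow(Pow(Rational(-20625764, 129), -1), -1))) = Add(Rational(89997, 6481), Mul(5153, Pow(Rational(-129, 20625764), -1))) = Add(Rational(89997, 6481), Mul(5153, Rational(-20625764, 129))) = Add(Rational(89997, 6481), Rational(-106284561892, 129)) = Rational(-688830234012439, 836049)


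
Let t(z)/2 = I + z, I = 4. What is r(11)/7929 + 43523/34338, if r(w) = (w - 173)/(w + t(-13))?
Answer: 269024425/211762446 ≈ 1.2704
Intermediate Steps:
t(z) = 8 + 2*z (t(z) = 2*(4 + z) = 8 + 2*z)
r(w) = (-173 + w)/(-18 + w) (r(w) = (w - 173)/(w + (8 + 2*(-13))) = (-173 + w)/(w + (8 - 26)) = (-173 + w)/(w - 18) = (-173 + w)/(-18 + w))
r(11)/7929 + 43523/34338 = ((-173 + 11)/(-18 + 11))/7929 + 43523/34338 = (-162/(-7))*(1/7929) + 43523*(1/34338) = -1/7*(-162)*(1/7929) + 43523/34338 = (162/7)*(1/7929) + 43523/34338 = 18/6167 + 43523/34338 = 269024425/211762446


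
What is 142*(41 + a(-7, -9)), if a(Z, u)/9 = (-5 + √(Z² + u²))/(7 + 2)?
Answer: 5112 + 142*√130 ≈ 6731.0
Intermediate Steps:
a(Z, u) = -5 + √(Z² + u²) (a(Z, u) = 9*((-5 + √(Z² + u²))/(7 + 2)) = 9*((-5 + √(Z² + u²))/9) = 9*((-5 + √(Z² + u²))*(⅑)) = 9*(-5/9 + √(Z² + u²)/9) = -5 + √(Z² + u²))
142*(41 + a(-7, -9)) = 142*(41 + (-5 + √((-7)² + (-9)²))) = 142*(41 + (-5 + √(49 + 81))) = 142*(41 + (-5 + √130)) = 142*(36 + √130) = 5112 + 142*√130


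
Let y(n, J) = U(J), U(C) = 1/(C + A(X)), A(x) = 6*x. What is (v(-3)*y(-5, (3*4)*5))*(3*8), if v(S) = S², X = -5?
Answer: 36/5 ≈ 7.2000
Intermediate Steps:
U(C) = 1/(-30 + C) (U(C) = 1/(C + 6*(-5)) = 1/(C - 30) = 1/(-30 + C))
y(n, J) = 1/(-30 + J)
(v(-3)*y(-5, (3*4)*5))*(3*8) = ((-3)²/(-30 + (3*4)*5))*(3*8) = (9/(-30 + 12*5))*24 = (9/(-30 + 60))*24 = (9/30)*24 = (9*(1/30))*24 = (3/10)*24 = 36/5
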